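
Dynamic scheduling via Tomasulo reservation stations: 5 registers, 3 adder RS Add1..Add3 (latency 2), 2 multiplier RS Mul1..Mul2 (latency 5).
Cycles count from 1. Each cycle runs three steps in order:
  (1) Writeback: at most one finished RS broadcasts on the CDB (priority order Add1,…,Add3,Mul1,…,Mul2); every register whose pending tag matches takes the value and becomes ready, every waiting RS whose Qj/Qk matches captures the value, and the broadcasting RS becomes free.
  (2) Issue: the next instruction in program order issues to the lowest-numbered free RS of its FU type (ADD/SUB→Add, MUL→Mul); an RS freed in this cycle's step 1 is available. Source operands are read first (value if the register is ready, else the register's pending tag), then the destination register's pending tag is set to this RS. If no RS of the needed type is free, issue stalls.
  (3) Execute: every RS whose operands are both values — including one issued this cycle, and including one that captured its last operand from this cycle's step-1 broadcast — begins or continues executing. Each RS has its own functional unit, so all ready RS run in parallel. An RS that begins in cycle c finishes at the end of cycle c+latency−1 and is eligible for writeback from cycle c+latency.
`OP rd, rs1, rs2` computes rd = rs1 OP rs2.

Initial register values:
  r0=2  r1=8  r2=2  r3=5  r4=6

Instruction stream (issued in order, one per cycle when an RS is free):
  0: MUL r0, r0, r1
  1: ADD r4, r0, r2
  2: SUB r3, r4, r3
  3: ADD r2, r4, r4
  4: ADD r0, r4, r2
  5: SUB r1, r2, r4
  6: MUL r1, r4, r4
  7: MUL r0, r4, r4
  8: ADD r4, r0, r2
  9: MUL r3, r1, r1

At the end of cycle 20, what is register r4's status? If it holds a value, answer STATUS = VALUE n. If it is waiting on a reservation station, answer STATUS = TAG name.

c1: issue MUL r0<-Mul1 | r0:Mul1,r1:8,r2:2,r3:5,r4:6
c2: issue ADD r4<-Add1 | r0:Mul1,r1:8,r2:2,r3:5,r4:Add1
c3: issue SUB r3<-Add2 | r0:Mul1,r1:8,r2:2,r3:Add2,r4:Add1
c4: issue ADD r2<-Add3 | r0:Mul1,r1:8,r2:Add3,r3:Add2,r4:Add1
c5: stall | r0:Mul1,r1:8,r2:Add3,r3:Add2,r4:Add1
c6: CDB Mul1=16; stall | r0:16,r1:8,r2:Add3,r3:Add2,r4:Add1
c7: stall | r0:16,r1:8,r2:Add3,r3:Add2,r4:Add1
c8: CDB Add1=18; issue ADD r0<-Add1 | r0:Add1,r1:8,r2:Add3,r3:Add2,r4:18
c9: stall | r0:Add1,r1:8,r2:Add3,r3:Add2,r4:18
c10: CDB Add2=13; issue SUB r1<-Add2 | r0:Add1,r1:Add2,r2:Add3,r3:13,r4:18
c11: CDB Add3=36; issue MUL r1<-Mul1 | r0:Add1,r1:Mul1,r2:36,r3:13,r4:18
c12: issue MUL r0<-Mul2 | r0:Mul2,r1:Mul1,r2:36,r3:13,r4:18
c13: CDB Add1=54; issue ADD r4<-Add1 | r0:Mul2,r1:Mul1,r2:36,r3:13,r4:Add1
c14: CDB Add2=18; stall | r0:Mul2,r1:Mul1,r2:36,r3:13,r4:Add1
c15: stall | r0:Mul2,r1:Mul1,r2:36,r3:13,r4:Add1
c16: CDB Mul1=324; issue MUL r3<-Mul1 | r0:Mul2,r1:324,r2:36,r3:Mul1,r4:Add1
c17: CDB Mul2=324 | r0:324,r1:324,r2:36,r3:Mul1,r4:Add1
c18: - | r0:324,r1:324,r2:36,r3:Mul1,r4:Add1
c19: CDB Add1=360 | r0:324,r1:324,r2:36,r3:Mul1,r4:360
c20: - | r0:324,r1:324,r2:36,r3:Mul1,r4:360

STATUS = VALUE 360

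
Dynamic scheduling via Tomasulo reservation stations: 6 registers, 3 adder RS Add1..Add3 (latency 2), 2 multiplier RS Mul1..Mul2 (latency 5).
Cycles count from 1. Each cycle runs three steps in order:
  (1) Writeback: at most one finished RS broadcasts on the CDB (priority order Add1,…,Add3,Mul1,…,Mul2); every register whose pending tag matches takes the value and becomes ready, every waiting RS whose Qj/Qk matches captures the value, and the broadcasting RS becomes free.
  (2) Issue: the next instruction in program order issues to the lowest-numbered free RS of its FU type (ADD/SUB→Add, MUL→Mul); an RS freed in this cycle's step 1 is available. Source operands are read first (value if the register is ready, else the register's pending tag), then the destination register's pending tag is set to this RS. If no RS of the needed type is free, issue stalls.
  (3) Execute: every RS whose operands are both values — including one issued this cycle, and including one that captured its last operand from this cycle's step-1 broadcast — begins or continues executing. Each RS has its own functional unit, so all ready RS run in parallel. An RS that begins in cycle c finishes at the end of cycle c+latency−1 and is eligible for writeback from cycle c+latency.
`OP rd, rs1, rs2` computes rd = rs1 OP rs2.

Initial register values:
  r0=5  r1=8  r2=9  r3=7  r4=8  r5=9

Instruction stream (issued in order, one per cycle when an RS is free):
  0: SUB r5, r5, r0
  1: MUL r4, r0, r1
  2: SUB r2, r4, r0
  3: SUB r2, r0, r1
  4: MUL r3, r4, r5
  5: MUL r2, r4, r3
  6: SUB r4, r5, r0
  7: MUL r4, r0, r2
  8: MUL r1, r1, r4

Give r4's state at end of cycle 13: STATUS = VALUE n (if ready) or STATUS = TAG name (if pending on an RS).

  c1: issue SUB r5<-Add1  regs: r0:5,r1:8,r2:9,r3:7,r4:8,r5:Add1
  c2: issue MUL r4<-Mul1  regs: r0:5,r1:8,r2:9,r3:7,r4:Mul1,r5:Add1
  c3: CDB Add1=4; issue SUB r2<-Add1  regs: r0:5,r1:8,r2:Add1,r3:7,r4:Mul1,r5:4
  c4: issue SUB r2<-Add2  regs: r0:5,r1:8,r2:Add2,r3:7,r4:Mul1,r5:4
  c5: issue MUL r3<-Mul2  regs: r0:5,r1:8,r2:Add2,r3:Mul2,r4:Mul1,r5:4
  c6: CDB Add2=-3; stall  regs: r0:5,r1:8,r2:-3,r3:Mul2,r4:Mul1,r5:4
  c7: CDB Mul1=40; issue MUL r2<-Mul1  regs: r0:5,r1:8,r2:Mul1,r3:Mul2,r4:40,r5:4
  c8: issue SUB r4<-Add2  regs: r0:5,r1:8,r2:Mul1,r3:Mul2,r4:Add2,r5:4
  c9: CDB Add1=35; stall  regs: r0:5,r1:8,r2:Mul1,r3:Mul2,r4:Add2,r5:4
  c10: CDB Add2=-1; stall  regs: r0:5,r1:8,r2:Mul1,r3:Mul2,r4:-1,r5:4
  c11: stall  regs: r0:5,r1:8,r2:Mul1,r3:Mul2,r4:-1,r5:4
  c12: CDB Mul2=160; issue MUL r4<-Mul2  regs: r0:5,r1:8,r2:Mul1,r3:160,r4:Mul2,r5:4
  c13: stall  regs: r0:5,r1:8,r2:Mul1,r3:160,r4:Mul2,r5:4

STATUS = TAG Mul2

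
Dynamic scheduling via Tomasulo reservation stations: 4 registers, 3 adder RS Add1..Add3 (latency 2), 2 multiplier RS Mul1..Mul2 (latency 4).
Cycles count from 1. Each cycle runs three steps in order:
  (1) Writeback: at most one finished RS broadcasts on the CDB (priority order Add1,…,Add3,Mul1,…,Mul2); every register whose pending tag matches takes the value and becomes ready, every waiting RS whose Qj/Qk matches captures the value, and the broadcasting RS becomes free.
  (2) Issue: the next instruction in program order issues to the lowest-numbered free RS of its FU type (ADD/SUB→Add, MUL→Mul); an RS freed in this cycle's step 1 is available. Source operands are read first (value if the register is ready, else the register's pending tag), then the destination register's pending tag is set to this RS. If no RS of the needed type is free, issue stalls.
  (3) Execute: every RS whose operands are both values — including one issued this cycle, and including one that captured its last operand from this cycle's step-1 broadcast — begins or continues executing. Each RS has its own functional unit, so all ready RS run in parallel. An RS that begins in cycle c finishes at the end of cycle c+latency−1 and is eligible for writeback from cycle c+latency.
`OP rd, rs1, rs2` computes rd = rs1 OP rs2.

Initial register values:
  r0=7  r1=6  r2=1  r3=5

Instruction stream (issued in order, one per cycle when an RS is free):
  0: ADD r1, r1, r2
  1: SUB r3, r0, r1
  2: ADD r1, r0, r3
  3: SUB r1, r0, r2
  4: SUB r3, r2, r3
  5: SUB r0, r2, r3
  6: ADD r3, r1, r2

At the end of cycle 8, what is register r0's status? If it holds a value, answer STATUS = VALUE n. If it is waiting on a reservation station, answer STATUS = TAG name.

STATUS = TAG Add3

cycle 1: issue ADD r1<-Add1 // r0:7,r1:Add1,r2:1,r3:5
cycle 2: issue SUB r3<-Add2 // r0:7,r1:Add1,r2:1,r3:Add2
cycle 3: CDB Add1=7; issue ADD r1<-Add1 // r0:7,r1:Add1,r2:1,r3:Add2
cycle 4: issue SUB r1<-Add3 // r0:7,r1:Add3,r2:1,r3:Add2
cycle 5: CDB Add2=0; issue SUB r3<-Add2 // r0:7,r1:Add3,r2:1,r3:Add2
cycle 6: CDB Add3=6; issue SUB r0<-Add3 // r0:Add3,r1:6,r2:1,r3:Add2
cycle 7: CDB Add1=7; issue ADD r3<-Add1 // r0:Add3,r1:6,r2:1,r3:Add1
cycle 8: CDB Add2=1 // r0:Add3,r1:6,r2:1,r3:Add1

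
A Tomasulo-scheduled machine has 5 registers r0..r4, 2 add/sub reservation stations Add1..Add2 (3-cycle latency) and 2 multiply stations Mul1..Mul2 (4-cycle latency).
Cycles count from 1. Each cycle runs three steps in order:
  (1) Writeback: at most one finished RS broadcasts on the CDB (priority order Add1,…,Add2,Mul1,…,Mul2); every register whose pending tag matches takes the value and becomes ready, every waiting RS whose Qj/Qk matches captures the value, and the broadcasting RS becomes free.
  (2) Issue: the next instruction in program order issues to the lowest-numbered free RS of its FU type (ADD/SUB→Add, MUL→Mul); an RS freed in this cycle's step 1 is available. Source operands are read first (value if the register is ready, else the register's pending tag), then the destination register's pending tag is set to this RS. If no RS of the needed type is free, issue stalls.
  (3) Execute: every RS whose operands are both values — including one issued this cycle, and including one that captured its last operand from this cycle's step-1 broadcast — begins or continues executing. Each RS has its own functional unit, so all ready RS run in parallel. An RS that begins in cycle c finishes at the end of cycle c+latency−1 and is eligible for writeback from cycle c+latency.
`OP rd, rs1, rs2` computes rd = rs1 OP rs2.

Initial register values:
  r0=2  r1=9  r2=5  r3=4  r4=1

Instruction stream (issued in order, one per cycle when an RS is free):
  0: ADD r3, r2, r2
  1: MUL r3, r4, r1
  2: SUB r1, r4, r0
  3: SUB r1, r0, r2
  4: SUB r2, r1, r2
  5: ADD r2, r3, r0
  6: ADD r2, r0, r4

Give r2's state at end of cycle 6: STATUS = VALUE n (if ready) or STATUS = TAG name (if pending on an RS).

cycle 1: issue ADD r3<-Add1 // r0:2,r1:9,r2:5,r3:Add1,r4:1
cycle 2: issue MUL r3<-Mul1 // r0:2,r1:9,r2:5,r3:Mul1,r4:1
cycle 3: issue SUB r1<-Add2 // r0:2,r1:Add2,r2:5,r3:Mul1,r4:1
cycle 4: CDB Add1=10; issue SUB r1<-Add1 // r0:2,r1:Add1,r2:5,r3:Mul1,r4:1
cycle 5: stall // r0:2,r1:Add1,r2:5,r3:Mul1,r4:1
cycle 6: CDB Add2=-1; issue SUB r2<-Add2 // r0:2,r1:Add1,r2:Add2,r3:Mul1,r4:1

STATUS = TAG Add2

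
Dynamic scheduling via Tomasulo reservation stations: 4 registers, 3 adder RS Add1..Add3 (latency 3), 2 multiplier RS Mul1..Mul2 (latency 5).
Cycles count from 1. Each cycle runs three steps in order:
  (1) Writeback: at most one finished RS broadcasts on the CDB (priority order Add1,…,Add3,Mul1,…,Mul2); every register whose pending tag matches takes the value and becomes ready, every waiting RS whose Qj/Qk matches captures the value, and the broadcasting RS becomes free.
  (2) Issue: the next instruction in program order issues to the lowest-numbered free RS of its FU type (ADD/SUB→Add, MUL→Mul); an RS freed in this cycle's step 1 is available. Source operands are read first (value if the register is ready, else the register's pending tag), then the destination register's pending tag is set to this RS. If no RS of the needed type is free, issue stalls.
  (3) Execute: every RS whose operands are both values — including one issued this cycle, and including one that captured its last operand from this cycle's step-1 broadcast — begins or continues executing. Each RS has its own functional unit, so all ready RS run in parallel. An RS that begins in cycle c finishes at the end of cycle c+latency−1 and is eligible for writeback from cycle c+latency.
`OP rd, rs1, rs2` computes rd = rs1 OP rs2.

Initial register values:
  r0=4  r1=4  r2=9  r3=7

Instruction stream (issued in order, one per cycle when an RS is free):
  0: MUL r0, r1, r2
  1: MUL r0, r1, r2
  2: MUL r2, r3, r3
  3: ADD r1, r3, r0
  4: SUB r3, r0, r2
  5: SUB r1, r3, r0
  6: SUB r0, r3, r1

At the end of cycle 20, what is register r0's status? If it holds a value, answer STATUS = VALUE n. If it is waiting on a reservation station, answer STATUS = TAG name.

STATUS = VALUE 36

cycle 1: issue MUL r0<-Mul1 // r0:Mul1,r1:4,r2:9,r3:7
cycle 2: issue MUL r0<-Mul2 // r0:Mul2,r1:4,r2:9,r3:7
cycle 3: stall // r0:Mul2,r1:4,r2:9,r3:7
cycle 4: stall // r0:Mul2,r1:4,r2:9,r3:7
cycle 5: stall // r0:Mul2,r1:4,r2:9,r3:7
cycle 6: CDB Mul1=36; issue MUL r2<-Mul1 // r0:Mul2,r1:4,r2:Mul1,r3:7
cycle 7: CDB Mul2=36; issue ADD r1<-Add1 // r0:36,r1:Add1,r2:Mul1,r3:7
cycle 8: issue SUB r3<-Add2 // r0:36,r1:Add1,r2:Mul1,r3:Add2
cycle 9: issue SUB r1<-Add3 // r0:36,r1:Add3,r2:Mul1,r3:Add2
cycle 10: CDB Add1=43; issue SUB r0<-Add1 // r0:Add1,r1:Add3,r2:Mul1,r3:Add2
cycle 11: CDB Mul1=49 // r0:Add1,r1:Add3,r2:49,r3:Add2
cycle 12: - // r0:Add1,r1:Add3,r2:49,r3:Add2
cycle 13: - // r0:Add1,r1:Add3,r2:49,r3:Add2
cycle 14: CDB Add2=-13 // r0:Add1,r1:Add3,r2:49,r3:-13
cycle 15: - // r0:Add1,r1:Add3,r2:49,r3:-13
cycle 16: - // r0:Add1,r1:Add3,r2:49,r3:-13
cycle 17: CDB Add3=-49 // r0:Add1,r1:-49,r2:49,r3:-13
cycle 18: - // r0:Add1,r1:-49,r2:49,r3:-13
cycle 19: - // r0:Add1,r1:-49,r2:49,r3:-13
cycle 20: CDB Add1=36 // r0:36,r1:-49,r2:49,r3:-13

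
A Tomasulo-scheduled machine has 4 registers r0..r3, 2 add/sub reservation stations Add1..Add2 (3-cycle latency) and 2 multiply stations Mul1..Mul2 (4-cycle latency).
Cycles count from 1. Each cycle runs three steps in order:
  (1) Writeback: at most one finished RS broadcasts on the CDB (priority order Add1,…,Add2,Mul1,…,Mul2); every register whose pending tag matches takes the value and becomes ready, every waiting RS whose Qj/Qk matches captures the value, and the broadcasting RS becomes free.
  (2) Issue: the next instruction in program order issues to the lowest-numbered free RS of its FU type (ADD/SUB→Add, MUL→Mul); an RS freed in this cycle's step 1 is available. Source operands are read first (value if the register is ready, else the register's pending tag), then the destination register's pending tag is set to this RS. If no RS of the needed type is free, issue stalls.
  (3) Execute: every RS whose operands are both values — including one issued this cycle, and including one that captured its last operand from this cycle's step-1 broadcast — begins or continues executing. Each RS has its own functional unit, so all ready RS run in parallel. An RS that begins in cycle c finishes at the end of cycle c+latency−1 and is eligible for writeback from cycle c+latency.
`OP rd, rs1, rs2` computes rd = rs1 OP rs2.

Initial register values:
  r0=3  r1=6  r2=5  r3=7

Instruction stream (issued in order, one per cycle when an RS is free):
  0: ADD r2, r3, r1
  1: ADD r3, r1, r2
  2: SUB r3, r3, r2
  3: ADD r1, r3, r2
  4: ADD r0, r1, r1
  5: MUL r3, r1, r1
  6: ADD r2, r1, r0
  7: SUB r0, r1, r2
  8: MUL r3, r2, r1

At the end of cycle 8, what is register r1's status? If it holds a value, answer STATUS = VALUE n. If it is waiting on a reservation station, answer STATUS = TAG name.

cycle 1: issue ADD r2<-Add1 // r0:3,r1:6,r2:Add1,r3:7
cycle 2: issue ADD r3<-Add2 // r0:3,r1:6,r2:Add1,r3:Add2
cycle 3: stall // r0:3,r1:6,r2:Add1,r3:Add2
cycle 4: CDB Add1=13; issue SUB r3<-Add1 // r0:3,r1:6,r2:13,r3:Add1
cycle 5: stall // r0:3,r1:6,r2:13,r3:Add1
cycle 6: stall // r0:3,r1:6,r2:13,r3:Add1
cycle 7: CDB Add2=19; issue ADD r1<-Add2 // r0:3,r1:Add2,r2:13,r3:Add1
cycle 8: stall // r0:3,r1:Add2,r2:13,r3:Add1

STATUS = TAG Add2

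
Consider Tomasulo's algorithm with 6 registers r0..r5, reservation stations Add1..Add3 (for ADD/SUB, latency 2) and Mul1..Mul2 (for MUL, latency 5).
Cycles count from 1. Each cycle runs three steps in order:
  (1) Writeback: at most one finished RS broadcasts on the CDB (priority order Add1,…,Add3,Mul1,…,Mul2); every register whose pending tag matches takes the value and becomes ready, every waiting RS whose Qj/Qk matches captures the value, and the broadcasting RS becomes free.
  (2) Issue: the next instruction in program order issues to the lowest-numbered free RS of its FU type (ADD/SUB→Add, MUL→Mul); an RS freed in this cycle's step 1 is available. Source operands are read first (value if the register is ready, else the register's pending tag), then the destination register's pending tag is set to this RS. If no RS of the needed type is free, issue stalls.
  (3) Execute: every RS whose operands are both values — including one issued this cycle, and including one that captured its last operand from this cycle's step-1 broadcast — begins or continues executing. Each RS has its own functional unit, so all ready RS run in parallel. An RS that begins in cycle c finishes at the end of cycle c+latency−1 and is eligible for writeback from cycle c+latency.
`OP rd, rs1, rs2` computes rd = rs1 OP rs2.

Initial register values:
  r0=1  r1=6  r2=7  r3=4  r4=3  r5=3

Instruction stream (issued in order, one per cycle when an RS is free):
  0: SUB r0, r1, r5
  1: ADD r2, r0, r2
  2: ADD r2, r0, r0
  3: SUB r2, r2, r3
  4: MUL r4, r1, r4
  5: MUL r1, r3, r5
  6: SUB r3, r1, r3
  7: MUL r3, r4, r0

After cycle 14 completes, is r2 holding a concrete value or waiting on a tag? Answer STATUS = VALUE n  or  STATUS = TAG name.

  c1: issue SUB r0<-Add1  regs: r0:Add1,r1:6,r2:7,r3:4,r4:3,r5:3
  c2: issue ADD r2<-Add2  regs: r0:Add1,r1:6,r2:Add2,r3:4,r4:3,r5:3
  c3: CDB Add1=3; issue ADD r2<-Add1  regs: r0:3,r1:6,r2:Add1,r3:4,r4:3,r5:3
  c4: issue SUB r2<-Add3  regs: r0:3,r1:6,r2:Add3,r3:4,r4:3,r5:3
  c5: CDB Add1=6; issue MUL r4<-Mul1  regs: r0:3,r1:6,r2:Add3,r3:4,r4:Mul1,r5:3
  c6: CDB Add2=10; issue MUL r1<-Mul2  regs: r0:3,r1:Mul2,r2:Add3,r3:4,r4:Mul1,r5:3
  c7: CDB Add3=2; issue SUB r3<-Add1  regs: r0:3,r1:Mul2,r2:2,r3:Add1,r4:Mul1,r5:3
  c8: stall  regs: r0:3,r1:Mul2,r2:2,r3:Add1,r4:Mul1,r5:3
  c9: stall  regs: r0:3,r1:Mul2,r2:2,r3:Add1,r4:Mul1,r5:3
  c10: CDB Mul1=18; issue MUL r3<-Mul1  regs: r0:3,r1:Mul2,r2:2,r3:Mul1,r4:18,r5:3
  c11: CDB Mul2=12  regs: r0:3,r1:12,r2:2,r3:Mul1,r4:18,r5:3
  c12: -  regs: r0:3,r1:12,r2:2,r3:Mul1,r4:18,r5:3
  c13: CDB Add1=8  regs: r0:3,r1:12,r2:2,r3:Mul1,r4:18,r5:3
  c14: -  regs: r0:3,r1:12,r2:2,r3:Mul1,r4:18,r5:3

STATUS = VALUE 2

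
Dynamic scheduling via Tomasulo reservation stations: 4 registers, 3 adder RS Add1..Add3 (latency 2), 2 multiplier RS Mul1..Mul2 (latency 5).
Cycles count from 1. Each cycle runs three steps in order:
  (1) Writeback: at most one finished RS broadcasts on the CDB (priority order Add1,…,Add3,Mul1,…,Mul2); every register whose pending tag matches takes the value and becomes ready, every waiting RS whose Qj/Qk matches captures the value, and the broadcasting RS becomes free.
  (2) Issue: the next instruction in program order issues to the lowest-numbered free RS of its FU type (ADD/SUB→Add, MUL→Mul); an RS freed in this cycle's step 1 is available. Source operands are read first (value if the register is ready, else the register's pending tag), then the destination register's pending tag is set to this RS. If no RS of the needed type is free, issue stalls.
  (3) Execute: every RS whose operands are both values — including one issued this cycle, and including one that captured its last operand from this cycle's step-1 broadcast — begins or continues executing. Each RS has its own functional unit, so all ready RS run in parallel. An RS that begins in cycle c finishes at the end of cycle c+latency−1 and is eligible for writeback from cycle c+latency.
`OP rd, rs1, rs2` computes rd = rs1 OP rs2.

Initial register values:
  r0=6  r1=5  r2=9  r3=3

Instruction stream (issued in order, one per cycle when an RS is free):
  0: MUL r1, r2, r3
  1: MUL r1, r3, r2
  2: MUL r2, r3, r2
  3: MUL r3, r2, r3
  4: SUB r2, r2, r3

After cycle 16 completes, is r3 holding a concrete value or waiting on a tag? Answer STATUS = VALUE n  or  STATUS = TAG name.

cycle 1: issue MUL r1<-Mul1 // r0:6,r1:Mul1,r2:9,r3:3
cycle 2: issue MUL r1<-Mul2 // r0:6,r1:Mul2,r2:9,r3:3
cycle 3: stall // r0:6,r1:Mul2,r2:9,r3:3
cycle 4: stall // r0:6,r1:Mul2,r2:9,r3:3
cycle 5: stall // r0:6,r1:Mul2,r2:9,r3:3
cycle 6: CDB Mul1=27; issue MUL r2<-Mul1 // r0:6,r1:Mul2,r2:Mul1,r3:3
cycle 7: CDB Mul2=27; issue MUL r3<-Mul2 // r0:6,r1:27,r2:Mul1,r3:Mul2
cycle 8: issue SUB r2<-Add1 // r0:6,r1:27,r2:Add1,r3:Mul2
cycle 9: - // r0:6,r1:27,r2:Add1,r3:Mul2
cycle 10: - // r0:6,r1:27,r2:Add1,r3:Mul2
cycle 11: CDB Mul1=27 // r0:6,r1:27,r2:Add1,r3:Mul2
cycle 12: - // r0:6,r1:27,r2:Add1,r3:Mul2
cycle 13: - // r0:6,r1:27,r2:Add1,r3:Mul2
cycle 14: - // r0:6,r1:27,r2:Add1,r3:Mul2
cycle 15: - // r0:6,r1:27,r2:Add1,r3:Mul2
cycle 16: CDB Mul2=81 // r0:6,r1:27,r2:Add1,r3:81

STATUS = VALUE 81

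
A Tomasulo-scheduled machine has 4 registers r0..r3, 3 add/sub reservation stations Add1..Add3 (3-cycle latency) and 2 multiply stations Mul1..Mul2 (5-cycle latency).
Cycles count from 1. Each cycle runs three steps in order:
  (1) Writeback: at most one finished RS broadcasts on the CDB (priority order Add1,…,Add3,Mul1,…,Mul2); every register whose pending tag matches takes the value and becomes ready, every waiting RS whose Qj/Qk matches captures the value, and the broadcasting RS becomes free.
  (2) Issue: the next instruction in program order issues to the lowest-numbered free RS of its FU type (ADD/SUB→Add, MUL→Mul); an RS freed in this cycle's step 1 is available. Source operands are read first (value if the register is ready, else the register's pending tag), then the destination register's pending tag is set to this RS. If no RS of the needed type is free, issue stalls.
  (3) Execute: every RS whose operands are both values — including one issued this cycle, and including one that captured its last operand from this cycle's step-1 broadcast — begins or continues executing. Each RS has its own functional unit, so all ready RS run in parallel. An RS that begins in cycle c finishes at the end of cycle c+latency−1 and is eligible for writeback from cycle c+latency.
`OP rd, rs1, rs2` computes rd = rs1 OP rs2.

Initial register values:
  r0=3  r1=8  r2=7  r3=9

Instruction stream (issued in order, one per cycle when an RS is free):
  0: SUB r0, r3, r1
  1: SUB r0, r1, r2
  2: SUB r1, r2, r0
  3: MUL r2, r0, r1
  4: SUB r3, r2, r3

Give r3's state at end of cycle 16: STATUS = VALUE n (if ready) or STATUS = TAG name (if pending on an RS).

STATUS = VALUE -3

  c1: issue SUB r0<-Add1  regs: r0:Add1,r1:8,r2:7,r3:9
  c2: issue SUB r0<-Add2  regs: r0:Add2,r1:8,r2:7,r3:9
  c3: issue SUB r1<-Add3  regs: r0:Add2,r1:Add3,r2:7,r3:9
  c4: CDB Add1=1; issue MUL r2<-Mul1  regs: r0:Add2,r1:Add3,r2:Mul1,r3:9
  c5: CDB Add2=1; issue SUB r3<-Add1  regs: r0:1,r1:Add3,r2:Mul1,r3:Add1
  c6: -  regs: r0:1,r1:Add3,r2:Mul1,r3:Add1
  c7: -  regs: r0:1,r1:Add3,r2:Mul1,r3:Add1
  c8: CDB Add3=6  regs: r0:1,r1:6,r2:Mul1,r3:Add1
  c9: -  regs: r0:1,r1:6,r2:Mul1,r3:Add1
  c10: -  regs: r0:1,r1:6,r2:Mul1,r3:Add1
  c11: -  regs: r0:1,r1:6,r2:Mul1,r3:Add1
  c12: -  regs: r0:1,r1:6,r2:Mul1,r3:Add1
  c13: CDB Mul1=6  regs: r0:1,r1:6,r2:6,r3:Add1
  c14: -  regs: r0:1,r1:6,r2:6,r3:Add1
  c15: -  regs: r0:1,r1:6,r2:6,r3:Add1
  c16: CDB Add1=-3  regs: r0:1,r1:6,r2:6,r3:-3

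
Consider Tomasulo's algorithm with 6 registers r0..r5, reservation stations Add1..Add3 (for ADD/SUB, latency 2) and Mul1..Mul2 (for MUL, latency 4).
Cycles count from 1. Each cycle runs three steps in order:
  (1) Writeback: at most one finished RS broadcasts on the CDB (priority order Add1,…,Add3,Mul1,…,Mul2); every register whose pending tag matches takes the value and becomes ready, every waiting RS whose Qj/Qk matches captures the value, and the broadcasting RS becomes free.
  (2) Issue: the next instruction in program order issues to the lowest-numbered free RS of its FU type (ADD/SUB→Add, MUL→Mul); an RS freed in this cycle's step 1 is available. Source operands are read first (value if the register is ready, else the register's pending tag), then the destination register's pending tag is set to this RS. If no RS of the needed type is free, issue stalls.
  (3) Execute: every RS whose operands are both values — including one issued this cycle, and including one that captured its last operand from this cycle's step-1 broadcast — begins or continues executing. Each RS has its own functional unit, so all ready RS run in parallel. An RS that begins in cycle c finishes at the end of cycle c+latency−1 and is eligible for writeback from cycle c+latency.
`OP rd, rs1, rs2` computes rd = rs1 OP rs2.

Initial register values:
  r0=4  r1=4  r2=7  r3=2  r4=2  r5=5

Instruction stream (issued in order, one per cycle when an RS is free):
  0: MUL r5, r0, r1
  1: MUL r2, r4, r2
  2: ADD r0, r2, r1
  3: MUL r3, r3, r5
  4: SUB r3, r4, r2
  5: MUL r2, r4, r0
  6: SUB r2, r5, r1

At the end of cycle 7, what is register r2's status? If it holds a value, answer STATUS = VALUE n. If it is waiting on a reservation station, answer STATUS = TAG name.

STATUS = TAG Mul2

c1: issue MUL r5<-Mul1 | r0:4,r1:4,r2:7,r3:2,r4:2,r5:Mul1
c2: issue MUL r2<-Mul2 | r0:4,r1:4,r2:Mul2,r3:2,r4:2,r5:Mul1
c3: issue ADD r0<-Add1 | r0:Add1,r1:4,r2:Mul2,r3:2,r4:2,r5:Mul1
c4: stall | r0:Add1,r1:4,r2:Mul2,r3:2,r4:2,r5:Mul1
c5: CDB Mul1=16; issue MUL r3<-Mul1 | r0:Add1,r1:4,r2:Mul2,r3:Mul1,r4:2,r5:16
c6: CDB Mul2=14; issue SUB r3<-Add2 | r0:Add1,r1:4,r2:14,r3:Add2,r4:2,r5:16
c7: issue MUL r2<-Mul2 | r0:Add1,r1:4,r2:Mul2,r3:Add2,r4:2,r5:16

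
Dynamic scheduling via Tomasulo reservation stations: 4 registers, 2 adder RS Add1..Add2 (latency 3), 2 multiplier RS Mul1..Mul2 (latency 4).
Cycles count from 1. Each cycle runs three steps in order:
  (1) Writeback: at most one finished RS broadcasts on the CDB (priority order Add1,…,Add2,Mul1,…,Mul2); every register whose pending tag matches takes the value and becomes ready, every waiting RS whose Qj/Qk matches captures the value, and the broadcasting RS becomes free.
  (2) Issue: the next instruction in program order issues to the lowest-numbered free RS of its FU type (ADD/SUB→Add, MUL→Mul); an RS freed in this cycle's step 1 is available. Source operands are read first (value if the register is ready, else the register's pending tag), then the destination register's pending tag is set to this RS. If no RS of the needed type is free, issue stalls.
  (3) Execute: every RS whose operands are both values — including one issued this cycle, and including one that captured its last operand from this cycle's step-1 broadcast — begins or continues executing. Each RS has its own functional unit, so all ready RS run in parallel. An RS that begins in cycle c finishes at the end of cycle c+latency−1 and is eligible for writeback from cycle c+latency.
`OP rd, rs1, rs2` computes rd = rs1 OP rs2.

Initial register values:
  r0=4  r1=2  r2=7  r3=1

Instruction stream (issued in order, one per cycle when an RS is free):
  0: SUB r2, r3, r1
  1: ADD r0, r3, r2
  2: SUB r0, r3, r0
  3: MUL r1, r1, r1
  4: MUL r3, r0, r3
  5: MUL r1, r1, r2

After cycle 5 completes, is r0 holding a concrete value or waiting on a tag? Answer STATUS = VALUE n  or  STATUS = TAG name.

cycle 1: issue SUB r2<-Add1 // r0:4,r1:2,r2:Add1,r3:1
cycle 2: issue ADD r0<-Add2 // r0:Add2,r1:2,r2:Add1,r3:1
cycle 3: stall // r0:Add2,r1:2,r2:Add1,r3:1
cycle 4: CDB Add1=-1; issue SUB r0<-Add1 // r0:Add1,r1:2,r2:-1,r3:1
cycle 5: issue MUL r1<-Mul1 // r0:Add1,r1:Mul1,r2:-1,r3:1

STATUS = TAG Add1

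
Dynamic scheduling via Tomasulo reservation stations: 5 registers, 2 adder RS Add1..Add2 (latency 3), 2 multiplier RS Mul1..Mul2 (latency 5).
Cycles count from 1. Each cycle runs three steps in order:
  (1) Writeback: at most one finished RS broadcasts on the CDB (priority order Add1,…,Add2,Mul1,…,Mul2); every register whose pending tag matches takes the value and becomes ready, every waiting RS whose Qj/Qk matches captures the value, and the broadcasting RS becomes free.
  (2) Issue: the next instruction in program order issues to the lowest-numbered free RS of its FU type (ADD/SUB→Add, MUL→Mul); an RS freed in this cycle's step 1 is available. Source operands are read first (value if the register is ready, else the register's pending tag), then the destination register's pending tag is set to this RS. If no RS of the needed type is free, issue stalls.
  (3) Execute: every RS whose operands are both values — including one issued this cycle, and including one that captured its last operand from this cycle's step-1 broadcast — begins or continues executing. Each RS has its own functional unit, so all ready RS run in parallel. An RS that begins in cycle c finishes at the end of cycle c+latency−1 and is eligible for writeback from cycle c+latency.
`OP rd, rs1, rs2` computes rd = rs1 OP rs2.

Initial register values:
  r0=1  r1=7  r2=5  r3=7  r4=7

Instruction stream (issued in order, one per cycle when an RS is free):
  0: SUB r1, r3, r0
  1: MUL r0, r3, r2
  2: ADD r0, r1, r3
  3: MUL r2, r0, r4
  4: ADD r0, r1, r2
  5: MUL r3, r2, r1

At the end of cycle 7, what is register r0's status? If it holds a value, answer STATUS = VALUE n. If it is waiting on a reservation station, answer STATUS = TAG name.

  c1: issue SUB r1<-Add1  regs: r0:1,r1:Add1,r2:5,r3:7,r4:7
  c2: issue MUL r0<-Mul1  regs: r0:Mul1,r1:Add1,r2:5,r3:7,r4:7
  c3: issue ADD r0<-Add2  regs: r0:Add2,r1:Add1,r2:5,r3:7,r4:7
  c4: CDB Add1=6; issue MUL r2<-Mul2  regs: r0:Add2,r1:6,r2:Mul2,r3:7,r4:7
  c5: issue ADD r0<-Add1  regs: r0:Add1,r1:6,r2:Mul2,r3:7,r4:7
  c6: stall  regs: r0:Add1,r1:6,r2:Mul2,r3:7,r4:7
  c7: CDB Add2=13; stall  regs: r0:Add1,r1:6,r2:Mul2,r3:7,r4:7

STATUS = TAG Add1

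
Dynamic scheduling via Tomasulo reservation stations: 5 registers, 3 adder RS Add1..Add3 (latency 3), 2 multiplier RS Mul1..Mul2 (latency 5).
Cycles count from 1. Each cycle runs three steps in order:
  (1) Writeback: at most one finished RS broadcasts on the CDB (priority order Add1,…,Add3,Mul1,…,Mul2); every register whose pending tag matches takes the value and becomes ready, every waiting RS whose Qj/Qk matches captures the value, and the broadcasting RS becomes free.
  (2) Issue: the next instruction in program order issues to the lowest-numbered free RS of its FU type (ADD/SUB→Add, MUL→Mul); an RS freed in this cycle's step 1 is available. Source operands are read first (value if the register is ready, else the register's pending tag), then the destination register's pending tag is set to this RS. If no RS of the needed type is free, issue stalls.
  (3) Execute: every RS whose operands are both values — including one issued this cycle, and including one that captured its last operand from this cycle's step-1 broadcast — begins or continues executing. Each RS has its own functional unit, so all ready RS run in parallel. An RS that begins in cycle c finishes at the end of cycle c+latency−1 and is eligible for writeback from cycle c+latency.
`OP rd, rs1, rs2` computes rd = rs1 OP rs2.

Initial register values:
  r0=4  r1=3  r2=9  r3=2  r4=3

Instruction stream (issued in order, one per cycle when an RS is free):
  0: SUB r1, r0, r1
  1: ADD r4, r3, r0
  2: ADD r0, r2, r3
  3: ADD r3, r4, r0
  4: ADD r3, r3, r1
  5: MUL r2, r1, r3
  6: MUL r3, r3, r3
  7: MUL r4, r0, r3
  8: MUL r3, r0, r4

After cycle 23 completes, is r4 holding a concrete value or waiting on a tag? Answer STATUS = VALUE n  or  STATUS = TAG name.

STATUS = VALUE 3564

cycle 1: issue SUB r1<-Add1 // r0:4,r1:Add1,r2:9,r3:2,r4:3
cycle 2: issue ADD r4<-Add2 // r0:4,r1:Add1,r2:9,r3:2,r4:Add2
cycle 3: issue ADD r0<-Add3 // r0:Add3,r1:Add1,r2:9,r3:2,r4:Add2
cycle 4: CDB Add1=1; issue ADD r3<-Add1 // r0:Add3,r1:1,r2:9,r3:Add1,r4:Add2
cycle 5: CDB Add2=6; issue ADD r3<-Add2 // r0:Add3,r1:1,r2:9,r3:Add2,r4:6
cycle 6: CDB Add3=11; issue MUL r2<-Mul1 // r0:11,r1:1,r2:Mul1,r3:Add2,r4:6
cycle 7: issue MUL r3<-Mul2 // r0:11,r1:1,r2:Mul1,r3:Mul2,r4:6
cycle 8: stall // r0:11,r1:1,r2:Mul1,r3:Mul2,r4:6
cycle 9: CDB Add1=17; stall // r0:11,r1:1,r2:Mul1,r3:Mul2,r4:6
cycle 10: stall // r0:11,r1:1,r2:Mul1,r3:Mul2,r4:6
cycle 11: stall // r0:11,r1:1,r2:Mul1,r3:Mul2,r4:6
cycle 12: CDB Add2=18; stall // r0:11,r1:1,r2:Mul1,r3:Mul2,r4:6
cycle 13: stall // r0:11,r1:1,r2:Mul1,r3:Mul2,r4:6
cycle 14: stall // r0:11,r1:1,r2:Mul1,r3:Mul2,r4:6
cycle 15: stall // r0:11,r1:1,r2:Mul1,r3:Mul2,r4:6
cycle 16: stall // r0:11,r1:1,r2:Mul1,r3:Mul2,r4:6
cycle 17: CDB Mul1=18; issue MUL r4<-Mul1 // r0:11,r1:1,r2:18,r3:Mul2,r4:Mul1
cycle 18: CDB Mul2=324; issue MUL r3<-Mul2 // r0:11,r1:1,r2:18,r3:Mul2,r4:Mul1
cycle 19: - // r0:11,r1:1,r2:18,r3:Mul2,r4:Mul1
cycle 20: - // r0:11,r1:1,r2:18,r3:Mul2,r4:Mul1
cycle 21: - // r0:11,r1:1,r2:18,r3:Mul2,r4:Mul1
cycle 22: - // r0:11,r1:1,r2:18,r3:Mul2,r4:Mul1
cycle 23: CDB Mul1=3564 // r0:11,r1:1,r2:18,r3:Mul2,r4:3564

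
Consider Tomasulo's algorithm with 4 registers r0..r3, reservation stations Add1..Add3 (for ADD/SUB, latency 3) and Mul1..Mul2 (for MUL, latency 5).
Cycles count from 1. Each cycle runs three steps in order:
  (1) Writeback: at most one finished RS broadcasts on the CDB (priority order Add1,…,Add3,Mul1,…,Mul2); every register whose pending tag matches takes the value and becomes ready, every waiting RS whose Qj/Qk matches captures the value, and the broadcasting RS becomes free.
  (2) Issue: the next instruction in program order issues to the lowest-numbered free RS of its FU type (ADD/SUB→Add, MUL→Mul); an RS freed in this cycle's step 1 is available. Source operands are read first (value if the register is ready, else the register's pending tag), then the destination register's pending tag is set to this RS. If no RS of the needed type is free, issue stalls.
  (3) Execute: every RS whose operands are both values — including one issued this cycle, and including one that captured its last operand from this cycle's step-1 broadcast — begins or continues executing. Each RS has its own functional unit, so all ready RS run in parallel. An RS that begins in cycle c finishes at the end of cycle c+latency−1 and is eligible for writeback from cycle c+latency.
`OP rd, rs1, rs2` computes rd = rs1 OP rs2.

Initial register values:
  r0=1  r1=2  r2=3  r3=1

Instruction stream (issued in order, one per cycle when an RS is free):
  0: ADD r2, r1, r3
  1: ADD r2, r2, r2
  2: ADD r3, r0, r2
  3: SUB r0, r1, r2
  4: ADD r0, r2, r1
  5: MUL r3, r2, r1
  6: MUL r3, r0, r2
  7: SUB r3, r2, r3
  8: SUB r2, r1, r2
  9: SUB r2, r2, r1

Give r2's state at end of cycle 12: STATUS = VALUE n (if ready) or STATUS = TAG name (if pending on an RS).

STATUS = TAG Add3

cycle 1: issue ADD r2<-Add1 // r0:1,r1:2,r2:Add1,r3:1
cycle 2: issue ADD r2<-Add2 // r0:1,r1:2,r2:Add2,r3:1
cycle 3: issue ADD r3<-Add3 // r0:1,r1:2,r2:Add2,r3:Add3
cycle 4: CDB Add1=3; issue SUB r0<-Add1 // r0:Add1,r1:2,r2:Add2,r3:Add3
cycle 5: stall // r0:Add1,r1:2,r2:Add2,r3:Add3
cycle 6: stall // r0:Add1,r1:2,r2:Add2,r3:Add3
cycle 7: CDB Add2=6; issue ADD r0<-Add2 // r0:Add2,r1:2,r2:6,r3:Add3
cycle 8: issue MUL r3<-Mul1 // r0:Add2,r1:2,r2:6,r3:Mul1
cycle 9: issue MUL r3<-Mul2 // r0:Add2,r1:2,r2:6,r3:Mul2
cycle 10: CDB Add1=-4; issue SUB r3<-Add1 // r0:Add2,r1:2,r2:6,r3:Add1
cycle 11: CDB Add2=8; issue SUB r2<-Add2 // r0:8,r1:2,r2:Add2,r3:Add1
cycle 12: CDB Add3=7; issue SUB r2<-Add3 // r0:8,r1:2,r2:Add3,r3:Add1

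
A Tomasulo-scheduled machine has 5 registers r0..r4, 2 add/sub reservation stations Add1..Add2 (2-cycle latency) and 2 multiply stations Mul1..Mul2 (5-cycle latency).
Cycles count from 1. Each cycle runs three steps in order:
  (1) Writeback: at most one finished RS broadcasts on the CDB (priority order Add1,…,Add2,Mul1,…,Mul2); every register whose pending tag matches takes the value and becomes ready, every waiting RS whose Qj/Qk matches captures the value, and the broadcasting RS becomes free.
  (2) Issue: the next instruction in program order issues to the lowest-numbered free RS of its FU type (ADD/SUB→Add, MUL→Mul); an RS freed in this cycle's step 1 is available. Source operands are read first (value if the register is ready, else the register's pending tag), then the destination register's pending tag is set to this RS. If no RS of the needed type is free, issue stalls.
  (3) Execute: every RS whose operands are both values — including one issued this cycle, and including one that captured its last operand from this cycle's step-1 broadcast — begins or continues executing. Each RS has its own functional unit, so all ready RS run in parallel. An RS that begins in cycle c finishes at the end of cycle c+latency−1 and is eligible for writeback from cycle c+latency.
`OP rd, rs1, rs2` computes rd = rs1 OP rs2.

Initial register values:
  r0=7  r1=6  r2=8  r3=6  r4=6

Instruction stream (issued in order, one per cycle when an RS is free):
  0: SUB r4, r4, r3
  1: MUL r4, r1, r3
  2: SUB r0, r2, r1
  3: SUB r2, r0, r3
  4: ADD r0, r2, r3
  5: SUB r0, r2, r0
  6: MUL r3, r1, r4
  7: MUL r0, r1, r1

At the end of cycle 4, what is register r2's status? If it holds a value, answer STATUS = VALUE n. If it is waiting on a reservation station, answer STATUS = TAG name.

cycle 1: issue SUB r4<-Add1 // r0:7,r1:6,r2:8,r3:6,r4:Add1
cycle 2: issue MUL r4<-Mul1 // r0:7,r1:6,r2:8,r3:6,r4:Mul1
cycle 3: CDB Add1=0; issue SUB r0<-Add1 // r0:Add1,r1:6,r2:8,r3:6,r4:Mul1
cycle 4: issue SUB r2<-Add2 // r0:Add1,r1:6,r2:Add2,r3:6,r4:Mul1

STATUS = TAG Add2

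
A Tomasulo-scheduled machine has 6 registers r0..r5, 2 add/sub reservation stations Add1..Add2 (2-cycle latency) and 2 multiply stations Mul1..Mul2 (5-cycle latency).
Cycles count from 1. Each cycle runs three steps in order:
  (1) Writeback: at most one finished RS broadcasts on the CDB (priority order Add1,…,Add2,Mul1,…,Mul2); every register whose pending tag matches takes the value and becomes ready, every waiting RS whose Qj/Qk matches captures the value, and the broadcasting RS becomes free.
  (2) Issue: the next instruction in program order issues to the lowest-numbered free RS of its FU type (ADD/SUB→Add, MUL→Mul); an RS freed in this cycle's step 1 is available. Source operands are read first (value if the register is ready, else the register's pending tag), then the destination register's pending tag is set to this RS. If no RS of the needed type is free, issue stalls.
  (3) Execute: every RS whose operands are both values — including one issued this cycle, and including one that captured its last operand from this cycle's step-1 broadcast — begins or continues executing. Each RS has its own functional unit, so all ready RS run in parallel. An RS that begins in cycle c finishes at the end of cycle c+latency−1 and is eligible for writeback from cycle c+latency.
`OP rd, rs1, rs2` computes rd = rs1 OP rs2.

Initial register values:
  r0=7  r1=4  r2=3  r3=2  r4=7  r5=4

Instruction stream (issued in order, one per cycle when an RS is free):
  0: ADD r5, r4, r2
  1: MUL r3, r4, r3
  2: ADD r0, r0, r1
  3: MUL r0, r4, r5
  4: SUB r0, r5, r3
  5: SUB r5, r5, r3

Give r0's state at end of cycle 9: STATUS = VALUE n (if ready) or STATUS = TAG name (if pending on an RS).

  c1: issue ADD r5<-Add1  regs: r0:7,r1:4,r2:3,r3:2,r4:7,r5:Add1
  c2: issue MUL r3<-Mul1  regs: r0:7,r1:4,r2:3,r3:Mul1,r4:7,r5:Add1
  c3: CDB Add1=10; issue ADD r0<-Add1  regs: r0:Add1,r1:4,r2:3,r3:Mul1,r4:7,r5:10
  c4: issue MUL r0<-Mul2  regs: r0:Mul2,r1:4,r2:3,r3:Mul1,r4:7,r5:10
  c5: CDB Add1=11; issue SUB r0<-Add1  regs: r0:Add1,r1:4,r2:3,r3:Mul1,r4:7,r5:10
  c6: issue SUB r5<-Add2  regs: r0:Add1,r1:4,r2:3,r3:Mul1,r4:7,r5:Add2
  c7: CDB Mul1=14  regs: r0:Add1,r1:4,r2:3,r3:14,r4:7,r5:Add2
  c8: -  regs: r0:Add1,r1:4,r2:3,r3:14,r4:7,r5:Add2
  c9: CDB Add1=-4  regs: r0:-4,r1:4,r2:3,r3:14,r4:7,r5:Add2

STATUS = VALUE -4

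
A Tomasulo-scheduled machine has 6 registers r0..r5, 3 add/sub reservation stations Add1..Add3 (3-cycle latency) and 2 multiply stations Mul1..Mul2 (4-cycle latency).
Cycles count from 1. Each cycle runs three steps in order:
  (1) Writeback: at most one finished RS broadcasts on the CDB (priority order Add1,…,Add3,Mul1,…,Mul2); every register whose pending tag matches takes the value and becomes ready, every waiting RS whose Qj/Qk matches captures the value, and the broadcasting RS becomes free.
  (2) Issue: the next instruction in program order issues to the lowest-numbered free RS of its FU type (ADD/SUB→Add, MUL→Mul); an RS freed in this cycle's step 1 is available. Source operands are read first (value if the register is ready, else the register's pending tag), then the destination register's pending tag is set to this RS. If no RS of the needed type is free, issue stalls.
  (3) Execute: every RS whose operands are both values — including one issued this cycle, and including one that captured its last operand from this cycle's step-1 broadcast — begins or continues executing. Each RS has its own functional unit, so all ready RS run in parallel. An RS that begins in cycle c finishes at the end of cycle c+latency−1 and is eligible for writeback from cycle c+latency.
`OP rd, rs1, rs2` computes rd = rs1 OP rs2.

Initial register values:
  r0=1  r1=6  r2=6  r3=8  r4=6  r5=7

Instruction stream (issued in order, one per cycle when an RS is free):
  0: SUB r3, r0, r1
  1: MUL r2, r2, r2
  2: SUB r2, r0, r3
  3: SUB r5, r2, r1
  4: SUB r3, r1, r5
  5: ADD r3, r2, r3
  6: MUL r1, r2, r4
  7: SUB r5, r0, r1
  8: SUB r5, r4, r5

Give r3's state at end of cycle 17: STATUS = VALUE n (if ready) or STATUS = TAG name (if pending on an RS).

STATUS = VALUE 12

c1: issue SUB r3<-Add1 | r0:1,r1:6,r2:6,r3:Add1,r4:6,r5:7
c2: issue MUL r2<-Mul1 | r0:1,r1:6,r2:Mul1,r3:Add1,r4:6,r5:7
c3: issue SUB r2<-Add2 | r0:1,r1:6,r2:Add2,r3:Add1,r4:6,r5:7
c4: CDB Add1=-5; issue SUB r5<-Add1 | r0:1,r1:6,r2:Add2,r3:-5,r4:6,r5:Add1
c5: issue SUB r3<-Add3 | r0:1,r1:6,r2:Add2,r3:Add3,r4:6,r5:Add1
c6: CDB Mul1=36; stall | r0:1,r1:6,r2:Add2,r3:Add3,r4:6,r5:Add1
c7: CDB Add2=6; issue ADD r3<-Add2 | r0:1,r1:6,r2:6,r3:Add2,r4:6,r5:Add1
c8: issue MUL r1<-Mul1 | r0:1,r1:Mul1,r2:6,r3:Add2,r4:6,r5:Add1
c9: stall | r0:1,r1:Mul1,r2:6,r3:Add2,r4:6,r5:Add1
c10: CDB Add1=0; issue SUB r5<-Add1 | r0:1,r1:Mul1,r2:6,r3:Add2,r4:6,r5:Add1
c11: stall | r0:1,r1:Mul1,r2:6,r3:Add2,r4:6,r5:Add1
c12: CDB Mul1=36; stall | r0:1,r1:36,r2:6,r3:Add2,r4:6,r5:Add1
c13: CDB Add3=6; issue SUB r5<-Add3 | r0:1,r1:36,r2:6,r3:Add2,r4:6,r5:Add3
c14: - | r0:1,r1:36,r2:6,r3:Add2,r4:6,r5:Add3
c15: CDB Add1=-35 | r0:1,r1:36,r2:6,r3:Add2,r4:6,r5:Add3
c16: CDB Add2=12 | r0:1,r1:36,r2:6,r3:12,r4:6,r5:Add3
c17: - | r0:1,r1:36,r2:6,r3:12,r4:6,r5:Add3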